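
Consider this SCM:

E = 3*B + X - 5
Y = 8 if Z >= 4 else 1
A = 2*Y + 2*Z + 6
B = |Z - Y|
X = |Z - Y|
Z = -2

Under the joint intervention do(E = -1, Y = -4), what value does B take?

2

Setting E = -1, Y = -4 by intervention discards those variables' equations.
B = |Z - Y|  [with Z=-2, Y=-4]  = 2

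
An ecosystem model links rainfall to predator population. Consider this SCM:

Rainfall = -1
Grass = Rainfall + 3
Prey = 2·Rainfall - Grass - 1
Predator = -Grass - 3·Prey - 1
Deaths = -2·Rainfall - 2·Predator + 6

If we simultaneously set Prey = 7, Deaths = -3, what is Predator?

-24

The joint intervention fixes Prey = 7, Deaths = -3, removing each variable's own equation.
Grass = Rainfall + 3  [with Rainfall=-1]  = 2
Predator = -Grass - 3·Prey - 1  [with Grass=2, Prey=7]  = -24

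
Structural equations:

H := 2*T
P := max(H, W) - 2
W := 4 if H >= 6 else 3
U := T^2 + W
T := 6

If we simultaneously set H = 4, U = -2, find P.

2

Setting H = 4, U = -2 by intervention discards those variables' equations.
W = 4 if H >= 6 else 3  [with H=4]  = 3
P = max(H, W) - 2  [with H=4, W=3]  = 2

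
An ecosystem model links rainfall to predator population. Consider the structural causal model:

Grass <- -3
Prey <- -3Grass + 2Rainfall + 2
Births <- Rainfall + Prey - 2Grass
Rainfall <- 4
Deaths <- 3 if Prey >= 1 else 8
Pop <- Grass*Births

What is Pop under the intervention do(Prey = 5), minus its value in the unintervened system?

The intervention breaks the incoming arrows to Prey: Prey <- -3Grass + 2Rainfall + 2 no longer applies, and Prey = 5.
Births = Rainfall + Prey - 2Grass  [with Rainfall=4, Prey=5, Grass=-3]  = 15
Pop = Grass*Births  [with Grass=-3, Births=15]  = -45
Without intervention: Prey = -3Grass + 2Rainfall + 2  [with Grass=-3, Rainfall=4]  = 19; Births = Rainfall + Prey - 2Grass  [with Rainfall=4, Prey=19, Grass=-3]  = 29; Pop = Grass*Births  [with Grass=-3, Births=29]  = -87.
Change = -45 − (-87) = 42.

42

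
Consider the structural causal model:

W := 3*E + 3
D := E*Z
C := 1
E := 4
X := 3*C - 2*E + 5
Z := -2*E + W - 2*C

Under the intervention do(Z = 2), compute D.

Under do(Z=2), the mechanism Z := -2*E + W - 2*C is discarded; Z is fixed at 2.
D = E*Z  [with E=4, Z=2]  = 8

8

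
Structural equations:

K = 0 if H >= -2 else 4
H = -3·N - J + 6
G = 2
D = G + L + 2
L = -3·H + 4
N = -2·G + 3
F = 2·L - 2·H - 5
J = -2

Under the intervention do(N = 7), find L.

43

do(N=7) replaces the equation N = -2·G + 3 with the constant N = 7.
H = -3·N - J + 6  [with N=7, J=-2]  = -13
L = -3·H + 4  [with H=-13]  = 43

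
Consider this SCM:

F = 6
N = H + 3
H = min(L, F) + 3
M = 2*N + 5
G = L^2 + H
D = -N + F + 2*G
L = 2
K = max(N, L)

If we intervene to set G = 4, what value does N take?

do(G=4) replaces the equation G = L^2 + H with the constant G = 4.
No directed path runs from G to N, so N keeps its natural value.
H = min(L, F) + 3  [with L=2, F=6]  = 5
N = H + 3  [with H=5]  = 8

8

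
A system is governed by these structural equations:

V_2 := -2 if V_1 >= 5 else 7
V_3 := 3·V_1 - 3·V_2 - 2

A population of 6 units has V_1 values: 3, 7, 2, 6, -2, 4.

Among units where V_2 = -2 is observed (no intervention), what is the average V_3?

23.5

Conditioning on V_2=-2 selects the 2 unit(s) with V_1 ∈ {7, 6}. Their V_3 values: 25, 22. Mean = 23.5.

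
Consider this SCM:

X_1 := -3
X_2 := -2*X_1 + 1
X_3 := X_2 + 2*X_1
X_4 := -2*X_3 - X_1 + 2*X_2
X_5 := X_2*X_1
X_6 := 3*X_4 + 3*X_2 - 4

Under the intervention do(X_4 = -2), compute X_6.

Under do(X_4=-2), the mechanism X_4 := -2*X_3 - X_1 + 2*X_2 is discarded; X_4 is fixed at -2.
X_2 = -2*X_1 + 1  [with X_1=-3]  = 7
X_6 = 3*X_4 + 3*X_2 - 4  [with X_4=-2, X_2=7]  = 11

11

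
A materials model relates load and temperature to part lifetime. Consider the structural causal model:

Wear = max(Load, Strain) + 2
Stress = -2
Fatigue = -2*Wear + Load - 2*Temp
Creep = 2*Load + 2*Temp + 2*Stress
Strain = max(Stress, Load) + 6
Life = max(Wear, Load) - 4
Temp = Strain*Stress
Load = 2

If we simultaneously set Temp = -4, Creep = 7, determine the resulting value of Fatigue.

-10

Under do(Temp = -4, Creep = 7), each intervened variable's structural equation is replaced by its fixed value.
Strain = max(Stress, Load) + 6  [with Stress=-2, Load=2]  = 8
Wear = max(Load, Strain) + 2  [with Load=2, Strain=8]  = 10
Fatigue = -2*Wear + Load - 2*Temp  [with Wear=10, Load=2, Temp=-4]  = -10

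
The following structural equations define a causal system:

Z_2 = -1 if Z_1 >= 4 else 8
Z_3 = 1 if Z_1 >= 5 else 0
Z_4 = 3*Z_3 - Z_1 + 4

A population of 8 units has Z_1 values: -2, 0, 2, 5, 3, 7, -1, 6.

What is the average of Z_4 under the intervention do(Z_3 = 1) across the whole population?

Every unit gets Z_3=1 under the intervention. Z_4 values become 9, 7, 5, 2, 4, 0, 8, 1; E[Z_4|do(Z_3=1)] = 4.5.

4.5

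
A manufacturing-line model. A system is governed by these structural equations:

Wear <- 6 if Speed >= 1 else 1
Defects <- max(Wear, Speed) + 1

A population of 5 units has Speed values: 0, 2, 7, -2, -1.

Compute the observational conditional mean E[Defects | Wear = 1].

2

Observing Wear=1 restricts to units where Wear's equation naturally yields 1: Speed ∈ {0, -2, -1}. In that subpopulation Defects = 2, 2, 2, mean 2.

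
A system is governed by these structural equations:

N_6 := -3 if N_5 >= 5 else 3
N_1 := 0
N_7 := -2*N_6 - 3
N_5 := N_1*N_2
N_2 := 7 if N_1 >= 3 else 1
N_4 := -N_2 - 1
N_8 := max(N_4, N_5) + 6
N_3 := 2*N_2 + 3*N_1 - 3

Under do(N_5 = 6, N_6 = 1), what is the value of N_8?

Setting N_5 = 6, N_6 = 1 by intervention discards those variables' equations.
N_2 = 7 if N_1 >= 3 else 1  [with N_1=0]  = 1
N_4 = -N_2 - 1  [with N_2=1]  = -2
N_8 = max(N_4, N_5) + 6  [with N_4=-2, N_5=6]  = 12

12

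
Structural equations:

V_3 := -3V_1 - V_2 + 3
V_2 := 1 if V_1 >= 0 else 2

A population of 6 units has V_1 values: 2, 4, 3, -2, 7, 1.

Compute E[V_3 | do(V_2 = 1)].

Every unit gets V_2=1 under the intervention. V_3 values become -4, -10, -7, 8, -19, -1; E[V_3|do(V_2=1)] = -5.5.

-5.5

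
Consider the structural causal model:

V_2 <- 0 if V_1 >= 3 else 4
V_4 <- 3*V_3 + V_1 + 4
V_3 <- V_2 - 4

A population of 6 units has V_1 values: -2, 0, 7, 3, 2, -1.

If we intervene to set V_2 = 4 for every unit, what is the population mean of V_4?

5.5

Every unit gets V_2=4 under the intervention. V_4 values become 2, 4, 11, 7, 6, 3; E[V_4|do(V_2=4)] = 5.5.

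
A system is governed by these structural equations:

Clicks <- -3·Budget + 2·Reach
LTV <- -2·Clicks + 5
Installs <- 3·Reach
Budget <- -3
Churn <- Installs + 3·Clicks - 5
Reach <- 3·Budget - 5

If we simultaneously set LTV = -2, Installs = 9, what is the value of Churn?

Setting LTV = -2, Installs = 9 by intervention discards those variables' equations.
Reach = 3·Budget - 5  [with Budget=-3]  = -14
Clicks = -3·Budget + 2·Reach  [with Budget=-3, Reach=-14]  = -19
Churn = Installs + 3·Clicks - 5  [with Installs=9, Clicks=-19]  = -53

-53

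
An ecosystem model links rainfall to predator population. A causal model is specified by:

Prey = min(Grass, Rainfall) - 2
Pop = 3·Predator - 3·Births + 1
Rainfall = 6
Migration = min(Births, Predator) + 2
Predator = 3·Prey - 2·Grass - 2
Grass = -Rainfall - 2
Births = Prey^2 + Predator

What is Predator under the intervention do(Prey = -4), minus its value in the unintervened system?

The intervention breaks the incoming arrows to Prey: Prey = min(Grass, Rainfall) - 2 no longer applies, and Prey = -4.
Grass = -Rainfall - 2  [with Rainfall=6]  = -8
Predator = 3·Prey - 2·Grass - 2  [with Prey=-4, Grass=-8]  = 2
Without intervention: Grass = -Rainfall - 2  [with Rainfall=6]  = -8; Prey = min(Grass, Rainfall) - 2  [with Grass=-8, Rainfall=6]  = -10; Predator = 3·Prey - 2·Grass - 2  [with Prey=-10, Grass=-8]  = -16.
Change = 2 − (-16) = 18.

18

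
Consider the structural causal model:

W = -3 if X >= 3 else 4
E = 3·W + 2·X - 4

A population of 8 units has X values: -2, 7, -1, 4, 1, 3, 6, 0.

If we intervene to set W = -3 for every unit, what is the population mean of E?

The intervention sets W=-3 in all 8 units regardless of X. Recomputing E per unit gives -17, 1, -15, -5, -11, -7, -1, -13; average -8.5.

-8.5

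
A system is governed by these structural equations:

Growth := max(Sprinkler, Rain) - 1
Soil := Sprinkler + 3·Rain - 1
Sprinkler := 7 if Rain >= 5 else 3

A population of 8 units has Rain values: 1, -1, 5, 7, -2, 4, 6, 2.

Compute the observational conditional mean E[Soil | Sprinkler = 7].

Conditioning on Sprinkler=7 selects the 3 unit(s) with Rain ∈ {5, 7, 6}. Their Soil values: 21, 27, 24. Mean = 24.

24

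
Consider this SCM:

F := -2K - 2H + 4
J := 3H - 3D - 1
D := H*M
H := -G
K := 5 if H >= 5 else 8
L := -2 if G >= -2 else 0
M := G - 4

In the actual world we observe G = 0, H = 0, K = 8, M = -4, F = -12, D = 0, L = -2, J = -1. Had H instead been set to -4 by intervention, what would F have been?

do(H=-4) replaces the equation H := -G with the constant H = -4.
K = 5 if H >= 5 else 8  [with H=-4]  = 8
F = -2K - 2H + 4  [with K=8, H=-4]  = -4

-4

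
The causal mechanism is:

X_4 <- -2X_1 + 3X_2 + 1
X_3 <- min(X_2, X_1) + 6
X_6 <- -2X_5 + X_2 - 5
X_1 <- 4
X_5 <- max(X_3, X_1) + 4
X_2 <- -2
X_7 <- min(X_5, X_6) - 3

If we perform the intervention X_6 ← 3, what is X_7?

0

Intervening sets X_6 = 3 and removes its equation (X_6 <- -2X_5 + X_2 - 5).
X_3 = min(X_2, X_1) + 6  [with X_2=-2, X_1=4]  = 4
X_5 = max(X_3, X_1) + 4  [with X_3=4, X_1=4]  = 8
X_7 = min(X_5, X_6) - 3  [with X_5=8, X_6=3]  = 0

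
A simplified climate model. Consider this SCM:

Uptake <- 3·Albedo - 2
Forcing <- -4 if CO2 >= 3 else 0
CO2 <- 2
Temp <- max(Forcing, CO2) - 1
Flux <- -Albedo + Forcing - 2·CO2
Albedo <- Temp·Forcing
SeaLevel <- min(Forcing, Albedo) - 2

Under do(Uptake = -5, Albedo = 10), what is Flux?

Setting Uptake = -5, Albedo = 10 by intervention discards those variables' equations.
Forcing = -4 if CO2 >= 3 else 0  [with CO2=2]  = 0
Flux = -Albedo + Forcing - 2·CO2  [with Albedo=10, Forcing=0, CO2=2]  = -14

-14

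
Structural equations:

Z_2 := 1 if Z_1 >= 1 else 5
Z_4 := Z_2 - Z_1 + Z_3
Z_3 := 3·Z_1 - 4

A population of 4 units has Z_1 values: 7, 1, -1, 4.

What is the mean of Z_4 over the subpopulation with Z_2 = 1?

5

Conditioning on Z_2=1 selects the 3 unit(s) with Z_1 ∈ {7, 1, 4}. Their Z_4 values: 11, -1, 5. Mean = 5.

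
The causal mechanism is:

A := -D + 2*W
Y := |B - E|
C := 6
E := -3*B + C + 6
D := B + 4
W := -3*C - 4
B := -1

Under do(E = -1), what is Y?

do(E=-1) replaces the equation E := -3*B + C + 6 with the constant E = -1.
Y = |B - E|  [with B=-1, E=-1]  = 0

0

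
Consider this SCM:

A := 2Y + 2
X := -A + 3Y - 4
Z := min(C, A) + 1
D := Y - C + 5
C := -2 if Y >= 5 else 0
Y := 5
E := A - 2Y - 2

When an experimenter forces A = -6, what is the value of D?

12

Under do(A=-6), the mechanism A := 2Y + 2 is discarded; A is fixed at -6.
Since D is not a descendant of the intervened variable, it is unaffected.
C = -2 if Y >= 5 else 0  [with Y=5]  = -2
D = Y - C + 5  [with Y=5, C=-2]  = 12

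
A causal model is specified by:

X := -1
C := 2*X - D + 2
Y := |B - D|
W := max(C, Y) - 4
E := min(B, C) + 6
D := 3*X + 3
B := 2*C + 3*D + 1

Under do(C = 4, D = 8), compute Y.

Setting C = 4, D = 8 by intervention discards those variables' equations.
B = 2*C + 3*D + 1  [with C=4, D=8]  = 33
Y = |B - D|  [with B=33, D=8]  = 25

25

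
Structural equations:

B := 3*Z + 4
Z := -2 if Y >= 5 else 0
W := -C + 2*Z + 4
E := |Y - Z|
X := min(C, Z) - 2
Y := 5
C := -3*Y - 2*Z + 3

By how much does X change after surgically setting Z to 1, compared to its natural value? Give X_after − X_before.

Under do(Z=1), the mechanism Z := -2 if Y >= 5 else 0 is discarded; Z is fixed at 1.
C = -3*Y - 2*Z + 3  [with Y=5, Z=1]  = -14
X = min(C, Z) - 2  [with C=-14, Z=1]  = -16
Without intervention: Z = -2 if Y >= 5 else 0  [with Y=5]  = -2; C = -3*Y - 2*Z + 3  [with Y=5, Z=-2]  = -8; X = min(C, Z) - 2  [with C=-8, Z=-2]  = -10.
Change = -16 − (-10) = -6.

-6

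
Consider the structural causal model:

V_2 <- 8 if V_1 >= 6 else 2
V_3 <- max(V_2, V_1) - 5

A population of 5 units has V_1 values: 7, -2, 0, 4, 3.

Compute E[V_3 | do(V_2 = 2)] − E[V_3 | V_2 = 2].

0.85

do(V_2=2) breaks V_2's dependence on V_1. With V_2=2 fixed, V_3 across the units is 2, -3, -3, -1, -2, mean -1.4.
E[V_3|V_2=2] averages over only the 4 units with V_2=2 (V_1 = -2, 0, 4, 3): V_3 = -3, -3, -1, -2, mean -2.25.
Difference = -1.4 − (-2.25) = 0.85.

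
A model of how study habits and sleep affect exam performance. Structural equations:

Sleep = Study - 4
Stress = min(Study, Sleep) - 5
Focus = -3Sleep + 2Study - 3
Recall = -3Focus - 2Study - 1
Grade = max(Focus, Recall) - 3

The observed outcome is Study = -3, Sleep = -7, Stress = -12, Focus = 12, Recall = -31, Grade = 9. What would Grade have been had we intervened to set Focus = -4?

14

Under do(Focus=-4), the mechanism Focus = -3Sleep + 2Study - 3 is discarded; Focus is fixed at -4.
Recall = -3Focus - 2Study - 1  [with Focus=-4, Study=-3]  = 17
Grade = max(Focus, Recall) - 3  [with Focus=-4, Recall=17]  = 14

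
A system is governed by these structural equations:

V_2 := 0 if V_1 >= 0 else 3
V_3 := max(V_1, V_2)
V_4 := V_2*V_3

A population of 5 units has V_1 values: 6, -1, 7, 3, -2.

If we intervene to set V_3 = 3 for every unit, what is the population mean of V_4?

The intervention sets V_3=3 in all 5 units regardless of V_1. Recomputing V_4 per unit gives 0, 9, 0, 0, 9; average 3.6.

3.6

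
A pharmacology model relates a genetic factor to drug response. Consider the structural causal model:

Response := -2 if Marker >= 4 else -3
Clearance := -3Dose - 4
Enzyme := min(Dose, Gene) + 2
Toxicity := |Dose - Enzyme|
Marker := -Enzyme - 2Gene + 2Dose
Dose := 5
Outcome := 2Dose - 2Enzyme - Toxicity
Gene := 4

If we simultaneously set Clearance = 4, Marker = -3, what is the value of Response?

-3

Under do(Clearance = 4, Marker = -3), each intervened variable's structural equation is replaced by its fixed value.
Response = -2 if Marker >= 4 else -3  [with Marker=-3]  = -3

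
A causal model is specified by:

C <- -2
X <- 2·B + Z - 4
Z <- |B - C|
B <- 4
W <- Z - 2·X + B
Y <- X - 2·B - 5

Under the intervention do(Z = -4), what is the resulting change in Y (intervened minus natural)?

-10

The intervention breaks the incoming arrows to Z: Z <- |B - C| no longer applies, and Z = -4.
X = 2·B + Z - 4  [with B=4, Z=-4]  = 0
Y = X - 2·B - 5  [with X=0, B=4]  = -13
Without intervention: Z = |B - C|  [with B=4, C=-2]  = 6; X = 2·B + Z - 4  [with B=4, Z=6]  = 10; Y = X - 2·B - 5  [with X=10, B=4]  = -3.
Change = -13 − (-3) = -10.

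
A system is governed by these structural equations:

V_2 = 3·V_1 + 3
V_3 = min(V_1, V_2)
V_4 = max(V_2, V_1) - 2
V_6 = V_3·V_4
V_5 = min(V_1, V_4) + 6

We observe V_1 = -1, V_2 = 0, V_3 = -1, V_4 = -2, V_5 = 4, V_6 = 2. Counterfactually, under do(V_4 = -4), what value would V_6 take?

4

Under do(V_4=-4), the mechanism V_4 = max(V_2, V_1) - 2 is discarded; V_4 is fixed at -4.
V_2 = 3·V_1 + 3  [with V_1=-1]  = 0
V_3 = min(V_1, V_2)  [with V_1=-1, V_2=0]  = -1
V_6 = V_3·V_4  [with V_3=-1, V_4=-4]  = 4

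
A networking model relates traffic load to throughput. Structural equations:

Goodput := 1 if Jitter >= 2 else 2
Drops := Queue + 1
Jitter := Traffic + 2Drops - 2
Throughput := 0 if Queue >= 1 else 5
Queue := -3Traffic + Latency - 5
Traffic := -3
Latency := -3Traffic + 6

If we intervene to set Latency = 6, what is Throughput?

Under do(Latency=6), the mechanism Latency := -3Traffic + 6 is discarded; Latency is fixed at 6.
Queue = -3Traffic + Latency - 5  [with Traffic=-3, Latency=6]  = 10
Throughput = 0 if Queue >= 1 else 5  [with Queue=10]  = 0

0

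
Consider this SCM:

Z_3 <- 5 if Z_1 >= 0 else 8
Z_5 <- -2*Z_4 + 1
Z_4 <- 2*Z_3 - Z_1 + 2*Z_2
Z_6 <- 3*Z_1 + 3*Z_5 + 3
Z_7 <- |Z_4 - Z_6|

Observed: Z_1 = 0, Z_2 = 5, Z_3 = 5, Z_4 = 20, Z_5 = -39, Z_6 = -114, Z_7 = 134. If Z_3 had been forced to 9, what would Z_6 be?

The intervention breaks the incoming arrows to Z_3: Z_3 <- 5 if Z_1 >= 0 else 8 no longer applies, and Z_3 = 9.
Z_4 = 2*Z_3 - Z_1 + 2*Z_2  [with Z_3=9, Z_1=0, Z_2=5]  = 28
Z_5 = -2*Z_4 + 1  [with Z_4=28]  = -55
Z_6 = 3*Z_1 + 3*Z_5 + 3  [with Z_1=0, Z_5=-55]  = -162

-162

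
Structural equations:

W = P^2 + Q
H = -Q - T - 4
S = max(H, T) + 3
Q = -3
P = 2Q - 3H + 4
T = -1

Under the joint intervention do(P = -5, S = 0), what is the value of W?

22

Setting P = -5, S = 0 by intervention discards those variables' equations.
W = P^2 + Q  [with P=-5, Q=-3]  = 22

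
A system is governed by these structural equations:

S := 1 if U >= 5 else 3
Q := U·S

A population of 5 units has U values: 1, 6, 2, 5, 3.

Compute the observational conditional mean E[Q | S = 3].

Observing S=3 restricts to units where S's equation naturally yields 3: U ∈ {1, 2, 3}. In that subpopulation Q = 3, 6, 9, mean 6.

6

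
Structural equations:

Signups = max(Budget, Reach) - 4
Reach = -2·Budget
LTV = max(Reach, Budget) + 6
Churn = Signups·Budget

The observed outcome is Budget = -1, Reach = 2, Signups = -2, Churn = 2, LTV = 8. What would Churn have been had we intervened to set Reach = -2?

Under do(Reach=-2), the mechanism Reach = -2·Budget is discarded; Reach is fixed at -2.
Signups = max(Budget, Reach) - 4  [with Budget=-1, Reach=-2]  = -5
Churn = Signups·Budget  [with Signups=-5, Budget=-1]  = 5

5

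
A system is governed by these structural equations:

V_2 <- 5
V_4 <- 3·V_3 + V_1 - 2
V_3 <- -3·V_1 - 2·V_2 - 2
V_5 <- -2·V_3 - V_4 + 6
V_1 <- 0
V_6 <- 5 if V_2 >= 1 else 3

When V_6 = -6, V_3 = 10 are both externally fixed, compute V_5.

Under do(V_6 = -6, V_3 = 10), each intervened variable's structural equation is replaced by its fixed value.
V_4 = 3·V_3 + V_1 - 2  [with V_3=10, V_1=0]  = 28
V_5 = -2·V_3 - V_4 + 6  [with V_3=10, V_4=28]  = -42

-42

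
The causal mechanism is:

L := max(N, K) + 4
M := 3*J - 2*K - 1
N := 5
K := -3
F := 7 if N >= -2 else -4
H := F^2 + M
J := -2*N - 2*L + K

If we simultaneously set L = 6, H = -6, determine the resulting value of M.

-70

Under do(L = 6, H = -6), each intervened variable's structural equation is replaced by its fixed value.
J = -2*N - 2*L + K  [with N=5, L=6, K=-3]  = -25
M = 3*J - 2*K - 1  [with J=-25, K=-3]  = -70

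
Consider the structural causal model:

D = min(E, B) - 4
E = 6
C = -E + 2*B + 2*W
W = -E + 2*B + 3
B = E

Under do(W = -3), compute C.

0

The intervention breaks the incoming arrows to W: W = -E + 2*B + 3 no longer applies, and W = -3.
B = E  [with E=6]  = 6
C = -E + 2*B + 2*W  [with E=6, B=6, W=-3]  = 0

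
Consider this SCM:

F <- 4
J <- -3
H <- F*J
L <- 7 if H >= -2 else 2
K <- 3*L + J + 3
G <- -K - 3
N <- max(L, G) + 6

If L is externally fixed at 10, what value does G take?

-33

Under do(L=10), the mechanism L <- 7 if H >= -2 else 2 is discarded; L is fixed at 10.
K = 3*L + J + 3  [with L=10, J=-3]  = 30
G = -K - 3  [with K=30]  = -33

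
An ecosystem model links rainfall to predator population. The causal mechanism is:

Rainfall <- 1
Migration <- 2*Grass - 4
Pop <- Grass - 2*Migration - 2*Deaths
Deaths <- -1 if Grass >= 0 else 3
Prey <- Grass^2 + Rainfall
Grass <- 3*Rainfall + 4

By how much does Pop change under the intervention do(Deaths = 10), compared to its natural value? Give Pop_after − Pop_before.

-22

Under do(Deaths=10), the mechanism Deaths <- -1 if Grass >= 0 else 3 is discarded; Deaths is fixed at 10.
Grass = 3*Rainfall + 4  [with Rainfall=1]  = 7
Migration = 2*Grass - 4  [with Grass=7]  = 10
Pop = Grass - 2*Migration - 2*Deaths  [with Grass=7, Migration=10, Deaths=10]  = -33
Without intervention: Grass = 3*Rainfall + 4  [with Rainfall=1]  = 7; Deaths = -1 if Grass >= 0 else 3  [with Grass=7]  = -1; Migration = 2*Grass - 4  [with Grass=7]  = 10; Pop = Grass - 2*Migration - 2*Deaths  [with Grass=7, Migration=10, Deaths=-1]  = -11.
Change = -33 − (-11) = -22.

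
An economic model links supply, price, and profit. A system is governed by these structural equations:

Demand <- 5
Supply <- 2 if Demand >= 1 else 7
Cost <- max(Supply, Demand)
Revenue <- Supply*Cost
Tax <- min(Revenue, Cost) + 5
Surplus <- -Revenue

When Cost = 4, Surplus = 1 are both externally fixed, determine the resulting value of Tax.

9

The joint intervention fixes Cost = 4, Surplus = 1, removing each variable's own equation.
Supply = 2 if Demand >= 1 else 7  [with Demand=5]  = 2
Revenue = Supply*Cost  [with Supply=2, Cost=4]  = 8
Tax = min(Revenue, Cost) + 5  [with Revenue=8, Cost=4]  = 9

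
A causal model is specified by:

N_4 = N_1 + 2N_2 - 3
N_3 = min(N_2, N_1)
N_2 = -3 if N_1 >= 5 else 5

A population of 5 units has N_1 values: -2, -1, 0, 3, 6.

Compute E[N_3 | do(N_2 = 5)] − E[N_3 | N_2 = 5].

1

The intervention sets N_2=5 in all 5 units regardless of N_1. Recomputing N_3 per unit gives -2, -1, 0, 3, 5; average 1.
E[N_3|N_2=5] averages over only the 4 units with N_2=5 (N_1 = -2, -1, 0, 3): N_3 = -2, -1, 0, 3, mean 0.
Difference = 1 − 0 = 1.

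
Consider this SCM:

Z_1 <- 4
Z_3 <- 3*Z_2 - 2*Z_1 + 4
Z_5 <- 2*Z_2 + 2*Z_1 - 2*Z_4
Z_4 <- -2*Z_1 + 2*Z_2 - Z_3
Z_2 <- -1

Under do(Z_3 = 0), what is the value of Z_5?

do(Z_3=0) replaces the equation Z_3 <- 3*Z_2 - 2*Z_1 + 4 with the constant Z_3 = 0.
Z_4 = -2*Z_1 + 2*Z_2 - Z_3  [with Z_1=4, Z_2=-1, Z_3=0]  = -10
Z_5 = 2*Z_2 + 2*Z_1 - 2*Z_4  [with Z_2=-1, Z_1=4, Z_4=-10]  = 26

26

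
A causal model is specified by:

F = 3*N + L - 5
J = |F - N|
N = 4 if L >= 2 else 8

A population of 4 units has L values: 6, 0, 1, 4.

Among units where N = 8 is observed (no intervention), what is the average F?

E[F|N=8] averages over only the 2 units with N=8 (L = 0, 1): F = 19, 20, mean 19.5.

19.5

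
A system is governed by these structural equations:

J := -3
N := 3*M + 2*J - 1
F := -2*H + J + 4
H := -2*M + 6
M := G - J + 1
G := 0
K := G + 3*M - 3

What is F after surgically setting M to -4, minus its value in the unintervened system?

-32

The intervention breaks the incoming arrows to M: M := G - J + 1 no longer applies, and M = -4.
H = -2*M + 6  [with M=-4]  = 14
F = -2*H + J + 4  [with H=14, J=-3]  = -27
Without intervention: M = G - J + 1  [with G=0, J=-3]  = 4; H = -2*M + 6  [with M=4]  = -2; F = -2*H + J + 4  [with H=-2, J=-3]  = 5.
Change = -27 − 5 = -32.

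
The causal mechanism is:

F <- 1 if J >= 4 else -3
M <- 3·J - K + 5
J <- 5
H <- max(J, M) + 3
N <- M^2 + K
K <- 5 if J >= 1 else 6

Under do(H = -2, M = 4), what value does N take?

The joint intervention fixes H = -2, M = 4, removing each variable's own equation.
K = 5 if J >= 1 else 6  [with J=5]  = 5
N = M^2 + K  [with M=4, K=5]  = 21

21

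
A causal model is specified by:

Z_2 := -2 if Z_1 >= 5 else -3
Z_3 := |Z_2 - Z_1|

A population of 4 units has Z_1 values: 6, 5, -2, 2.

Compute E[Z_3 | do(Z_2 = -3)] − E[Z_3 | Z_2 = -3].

2.75

The intervention sets Z_2=-3 in all 4 units regardless of Z_1. Recomputing Z_3 per unit gives 9, 8, 1, 5; average 5.75.
Conditioning on Z_2=-3 selects the 2 unit(s) with Z_1 ∈ {-2, 2}. Their Z_3 values: 1, 5. Mean = 3.
Difference = 5.75 − 3 = 2.75.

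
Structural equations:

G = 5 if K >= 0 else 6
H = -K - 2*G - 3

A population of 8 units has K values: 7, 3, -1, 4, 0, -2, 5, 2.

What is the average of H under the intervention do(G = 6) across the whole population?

-17.25

do(G=6) breaks G's dependence on K. With G=6 fixed, H across the units is -22, -18, -14, -19, -15, -13, -20, -17, mean -17.25.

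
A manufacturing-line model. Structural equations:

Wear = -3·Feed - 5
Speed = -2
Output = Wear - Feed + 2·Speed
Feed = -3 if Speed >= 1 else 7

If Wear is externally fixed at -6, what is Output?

The intervention breaks the incoming arrows to Wear: Wear = -3·Feed - 5 no longer applies, and Wear = -6.
Feed = -3 if Speed >= 1 else 7  [with Speed=-2]  = 7
Output = Wear - Feed + 2·Speed  [with Wear=-6, Feed=7, Speed=-2]  = -17

-17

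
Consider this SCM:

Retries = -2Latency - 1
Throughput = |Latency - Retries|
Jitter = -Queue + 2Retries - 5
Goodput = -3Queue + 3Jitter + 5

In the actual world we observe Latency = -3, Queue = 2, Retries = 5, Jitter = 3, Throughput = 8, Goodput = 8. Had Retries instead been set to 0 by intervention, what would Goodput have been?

The intervention breaks the incoming arrows to Retries: Retries = -2Latency - 1 no longer applies, and Retries = 0.
Jitter = -Queue + 2Retries - 5  [with Queue=2, Retries=0]  = -7
Goodput = -3Queue + 3Jitter + 5  [with Queue=2, Jitter=-7]  = -22

-22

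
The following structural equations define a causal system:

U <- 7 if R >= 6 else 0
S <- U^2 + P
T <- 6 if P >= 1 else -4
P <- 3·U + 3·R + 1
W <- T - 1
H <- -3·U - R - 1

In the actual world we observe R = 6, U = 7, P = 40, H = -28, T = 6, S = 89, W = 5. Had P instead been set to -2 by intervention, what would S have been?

The intervention breaks the incoming arrows to P: P <- 3·U + 3·R + 1 no longer applies, and P = -2.
U = 7 if R >= 6 else 0  [with R=6]  = 7
S = U^2 + P  [with U=7, P=-2]  = 47

47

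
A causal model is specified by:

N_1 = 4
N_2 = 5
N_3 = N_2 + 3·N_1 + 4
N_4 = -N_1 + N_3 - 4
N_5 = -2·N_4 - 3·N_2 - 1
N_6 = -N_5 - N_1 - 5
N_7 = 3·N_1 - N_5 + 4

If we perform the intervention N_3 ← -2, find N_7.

The intervention breaks the incoming arrows to N_3: N_3 = N_2 + 3·N_1 + 4 no longer applies, and N_3 = -2.
N_4 = -N_1 + N_3 - 4  [with N_1=4, N_3=-2]  = -10
N_5 = -2·N_4 - 3·N_2 - 1  [with N_4=-10, N_2=5]  = 4
N_7 = 3·N_1 - N_5 + 4  [with N_1=4, N_5=4]  = 12

12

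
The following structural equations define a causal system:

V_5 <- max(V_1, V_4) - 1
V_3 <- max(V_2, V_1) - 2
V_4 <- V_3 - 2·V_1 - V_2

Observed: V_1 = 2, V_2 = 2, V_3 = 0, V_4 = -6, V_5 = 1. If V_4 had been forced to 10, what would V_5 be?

Intervening sets V_4 = 10 and removes its equation (V_4 <- V_3 - 2·V_1 - V_2).
V_5 = max(V_1, V_4) - 1  [with V_1=2, V_4=10]  = 9

9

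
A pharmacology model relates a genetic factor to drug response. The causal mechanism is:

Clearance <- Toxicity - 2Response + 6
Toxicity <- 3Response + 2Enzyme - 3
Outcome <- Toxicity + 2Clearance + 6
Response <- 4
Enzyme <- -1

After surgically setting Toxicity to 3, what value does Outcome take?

11

do(Toxicity=3) replaces the equation Toxicity <- 3Response + 2Enzyme - 3 with the constant Toxicity = 3.
Clearance = Toxicity - 2Response + 6  [with Toxicity=3, Response=4]  = 1
Outcome = Toxicity + 2Clearance + 6  [with Toxicity=3, Clearance=1]  = 11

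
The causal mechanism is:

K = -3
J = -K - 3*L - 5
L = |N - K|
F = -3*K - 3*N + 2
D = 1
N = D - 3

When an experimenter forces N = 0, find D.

Under do(N=0), the mechanism N = D - 3 is discarded; N is fixed at 0.
D is not downstream of the intervention, so its value is determined by the original equations.

1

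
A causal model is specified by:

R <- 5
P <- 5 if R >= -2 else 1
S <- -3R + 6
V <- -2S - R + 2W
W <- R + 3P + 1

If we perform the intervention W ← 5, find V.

23

do(W=5) replaces the equation W <- R + 3P + 1 with the constant W = 5.
S = -3R + 6  [with R=5]  = -9
V = -2S - R + 2W  [with S=-9, R=5, W=5]  = 23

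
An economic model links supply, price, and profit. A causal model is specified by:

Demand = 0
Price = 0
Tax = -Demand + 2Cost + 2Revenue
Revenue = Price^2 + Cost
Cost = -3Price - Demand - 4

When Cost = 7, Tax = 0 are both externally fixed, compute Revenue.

The joint intervention fixes Cost = 7, Tax = 0, removing each variable's own equation.
Revenue = Price^2 + Cost  [with Price=0, Cost=7]  = 7

7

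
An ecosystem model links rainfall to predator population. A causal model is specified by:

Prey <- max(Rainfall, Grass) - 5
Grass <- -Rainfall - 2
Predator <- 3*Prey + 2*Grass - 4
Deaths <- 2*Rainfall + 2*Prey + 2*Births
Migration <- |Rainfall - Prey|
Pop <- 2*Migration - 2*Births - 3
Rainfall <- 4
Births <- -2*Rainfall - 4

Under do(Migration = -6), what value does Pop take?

do(Migration=-6) replaces the equation Migration <- |Rainfall - Prey| with the constant Migration = -6.
Births = -2*Rainfall - 4  [with Rainfall=4]  = -12
Pop = 2*Migration - 2*Births - 3  [with Migration=-6, Births=-12]  = 9

9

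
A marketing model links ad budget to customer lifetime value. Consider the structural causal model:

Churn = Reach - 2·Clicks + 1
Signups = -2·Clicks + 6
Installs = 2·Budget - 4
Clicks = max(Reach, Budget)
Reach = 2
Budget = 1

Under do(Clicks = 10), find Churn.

-17

The intervention breaks the incoming arrows to Clicks: Clicks = max(Reach, Budget) no longer applies, and Clicks = 10.
Churn = Reach - 2·Clicks + 1  [with Reach=2, Clicks=10]  = -17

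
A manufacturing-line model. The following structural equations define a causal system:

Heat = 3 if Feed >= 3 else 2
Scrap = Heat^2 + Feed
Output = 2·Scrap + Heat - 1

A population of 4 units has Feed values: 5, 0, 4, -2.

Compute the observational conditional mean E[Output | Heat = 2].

Observing Heat=2 restricts to units where Heat's equation naturally yields 2: Feed ∈ {0, -2}. In that subpopulation Output = 9, 5, mean 7.

7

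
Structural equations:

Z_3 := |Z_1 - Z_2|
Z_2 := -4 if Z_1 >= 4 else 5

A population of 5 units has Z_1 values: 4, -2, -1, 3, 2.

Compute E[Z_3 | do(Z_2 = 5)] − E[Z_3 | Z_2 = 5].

-0.7

do(Z_2=5) breaks Z_2's dependence on Z_1. With Z_2=5 fixed, Z_3 across the units is 1, 7, 6, 2, 3, mean 3.8.
Observing Z_2=5 restricts to units where Z_2's equation naturally yields 5: Z_1 ∈ {-2, -1, 3, 2}. In that subpopulation Z_3 = 7, 6, 2, 3, mean 4.5.
Difference = 3.8 − 4.5 = -0.7.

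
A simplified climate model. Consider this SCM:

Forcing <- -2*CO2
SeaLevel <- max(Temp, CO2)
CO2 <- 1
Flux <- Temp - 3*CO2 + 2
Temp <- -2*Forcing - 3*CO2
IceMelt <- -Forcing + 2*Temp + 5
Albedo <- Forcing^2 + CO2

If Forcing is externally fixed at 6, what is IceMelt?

Under do(Forcing=6), the mechanism Forcing <- -2*CO2 is discarded; Forcing is fixed at 6.
Temp = -2*Forcing - 3*CO2  [with Forcing=6, CO2=1]  = -15
IceMelt = -Forcing + 2*Temp + 5  [with Forcing=6, Temp=-15]  = -31

-31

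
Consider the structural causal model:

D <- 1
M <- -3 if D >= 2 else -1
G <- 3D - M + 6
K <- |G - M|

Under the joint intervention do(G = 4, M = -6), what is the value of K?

10

The joint intervention fixes G = 4, M = -6, removing each variable's own equation.
K = |G - M|  [with G=4, M=-6]  = 10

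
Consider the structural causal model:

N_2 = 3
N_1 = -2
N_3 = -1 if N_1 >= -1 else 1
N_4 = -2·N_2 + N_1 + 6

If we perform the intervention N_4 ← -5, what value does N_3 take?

Under do(N_4=-5), the mechanism N_4 = -2·N_2 + N_1 + 6 is discarded; N_4 is fixed at -5.
Since N_3 is not a descendant of the intervened variable, it is unaffected.
N_3 = -1 if N_1 >= -1 else 1  [with N_1=-2]  = 1

1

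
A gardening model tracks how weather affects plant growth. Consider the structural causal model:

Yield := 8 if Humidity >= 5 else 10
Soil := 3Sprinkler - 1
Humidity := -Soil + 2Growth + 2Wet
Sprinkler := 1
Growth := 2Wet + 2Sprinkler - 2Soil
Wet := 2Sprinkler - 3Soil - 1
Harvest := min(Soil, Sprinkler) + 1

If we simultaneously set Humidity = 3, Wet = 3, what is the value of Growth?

4

Under do(Humidity = 3, Wet = 3), each intervened variable's structural equation is replaced by its fixed value.
Soil = 3Sprinkler - 1  [with Sprinkler=1]  = 2
Growth = 2Wet + 2Sprinkler - 2Soil  [with Wet=3, Sprinkler=1, Soil=2]  = 4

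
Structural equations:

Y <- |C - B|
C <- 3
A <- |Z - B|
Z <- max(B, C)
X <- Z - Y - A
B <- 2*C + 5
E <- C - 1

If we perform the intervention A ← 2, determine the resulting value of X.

Under do(A=2), the mechanism A <- |Z - B| is discarded; A is fixed at 2.
B = 2*C + 5  [with C=3]  = 11
Z = max(B, C)  [with B=11, C=3]  = 11
Y = |C - B|  [with C=3, B=11]  = 8
X = Z - Y - A  [with Z=11, Y=8, A=2]  = 1

1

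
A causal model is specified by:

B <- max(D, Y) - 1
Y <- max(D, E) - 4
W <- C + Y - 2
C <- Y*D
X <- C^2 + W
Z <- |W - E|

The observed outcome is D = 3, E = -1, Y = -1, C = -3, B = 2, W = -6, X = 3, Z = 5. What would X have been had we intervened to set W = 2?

11

Intervening sets W = 2 and removes its equation (W <- C + Y - 2).
Y = max(D, E) - 4  [with D=3, E=-1]  = -1
C = Y*D  [with Y=-1, D=3]  = -3
X = C^2 + W  [with C=-3, W=2]  = 11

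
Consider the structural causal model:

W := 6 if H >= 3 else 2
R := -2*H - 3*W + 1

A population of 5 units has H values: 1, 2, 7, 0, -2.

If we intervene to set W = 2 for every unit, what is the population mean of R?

Every unit gets W=2 under the intervention. R values become -7, -9, -19, -5, -1; E[R|do(W=2)] = -8.2.

-8.2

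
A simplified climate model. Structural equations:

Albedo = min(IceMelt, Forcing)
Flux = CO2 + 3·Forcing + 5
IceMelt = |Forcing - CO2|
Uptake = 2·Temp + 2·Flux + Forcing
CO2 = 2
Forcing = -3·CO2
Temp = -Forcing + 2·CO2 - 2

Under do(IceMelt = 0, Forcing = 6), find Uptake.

Under do(IceMelt = 0, Forcing = 6), each intervened variable's structural equation is replaced by its fixed value.
Temp = -Forcing + 2·CO2 - 2  [with Forcing=6, CO2=2]  = -4
Flux = CO2 + 3·Forcing + 5  [with CO2=2, Forcing=6]  = 25
Uptake = 2·Temp + 2·Flux + Forcing  [with Temp=-4, Flux=25, Forcing=6]  = 48

48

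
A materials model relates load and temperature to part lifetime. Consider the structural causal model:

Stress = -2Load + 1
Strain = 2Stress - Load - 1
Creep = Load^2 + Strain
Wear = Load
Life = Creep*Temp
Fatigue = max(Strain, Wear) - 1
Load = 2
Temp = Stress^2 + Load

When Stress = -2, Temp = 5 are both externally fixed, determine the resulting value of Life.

Setting Stress = -2, Temp = 5 by intervention discards those variables' equations.
Strain = 2Stress - Load - 1  [with Stress=-2, Load=2]  = -7
Creep = Load^2 + Strain  [with Load=2, Strain=-7]  = -3
Life = Creep*Temp  [with Creep=-3, Temp=5]  = -15

-15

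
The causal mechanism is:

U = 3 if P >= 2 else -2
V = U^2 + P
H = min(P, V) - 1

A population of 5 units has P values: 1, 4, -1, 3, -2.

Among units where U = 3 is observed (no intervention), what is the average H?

2.5

Conditioning on U=3 selects the 2 unit(s) with P ∈ {4, 3}. Their H values: 3, 2. Mean = 2.5.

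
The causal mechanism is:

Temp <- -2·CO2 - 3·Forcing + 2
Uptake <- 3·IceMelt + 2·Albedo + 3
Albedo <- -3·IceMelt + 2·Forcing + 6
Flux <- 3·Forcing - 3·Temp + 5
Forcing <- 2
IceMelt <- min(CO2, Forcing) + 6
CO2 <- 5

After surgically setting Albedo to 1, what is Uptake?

29

Under do(Albedo=1), the mechanism Albedo <- -3·IceMelt + 2·Forcing + 6 is discarded; Albedo is fixed at 1.
IceMelt = min(CO2, Forcing) + 6  [with CO2=5, Forcing=2]  = 8
Uptake = 3·IceMelt + 2·Albedo + 3  [with IceMelt=8, Albedo=1]  = 29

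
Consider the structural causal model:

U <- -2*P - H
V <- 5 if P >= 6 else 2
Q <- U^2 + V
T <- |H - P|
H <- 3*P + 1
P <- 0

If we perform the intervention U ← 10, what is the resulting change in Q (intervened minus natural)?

99

Under do(U=10), the mechanism U <- -2*P - H is discarded; U is fixed at 10.
V = 5 if P >= 6 else 2  [with P=0]  = 2
Q = U^2 + V  [with U=10, V=2]  = 102
Without intervention: H = 3*P + 1  [with P=0]  = 1; U = -2*P - H  [with P=0, H=1]  = -1; V = 5 if P >= 6 else 2  [with P=0]  = 2; Q = U^2 + V  [with U=-1, V=2]  = 3.
Change = 102 − 3 = 99.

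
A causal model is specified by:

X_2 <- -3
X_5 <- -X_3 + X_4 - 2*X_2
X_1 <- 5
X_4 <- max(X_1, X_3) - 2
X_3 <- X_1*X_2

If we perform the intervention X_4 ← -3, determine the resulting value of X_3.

Under do(X_4=-3), the mechanism X_4 <- max(X_1, X_3) - 2 is discarded; X_4 is fixed at -3.
Since X_3 is not a descendant of the intervened variable, it is unaffected.
X_3 = X_1*X_2  [with X_1=5, X_2=-3]  = -15

-15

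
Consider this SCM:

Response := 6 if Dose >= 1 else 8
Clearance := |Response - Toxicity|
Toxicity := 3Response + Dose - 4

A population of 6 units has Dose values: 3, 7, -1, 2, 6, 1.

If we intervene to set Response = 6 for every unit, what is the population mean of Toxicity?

17

Every unit gets Response=6 under the intervention. Toxicity values become 17, 21, 13, 16, 20, 15; E[Toxicity|do(Response=6)] = 17.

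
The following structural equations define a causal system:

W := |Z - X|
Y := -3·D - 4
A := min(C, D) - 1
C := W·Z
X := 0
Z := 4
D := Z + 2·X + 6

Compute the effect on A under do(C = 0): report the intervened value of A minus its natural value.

-10

The intervention breaks the incoming arrows to C: C := W·Z no longer applies, and C = 0.
D = Z + 2·X + 6  [with Z=4, X=0]  = 10
A = min(C, D) - 1  [with C=0, D=10]  = -1
Without intervention: W = |Z - X|  [with Z=4, X=0]  = 4; C = W·Z  [with W=4, Z=4]  = 16; D = Z + 2·X + 6  [with Z=4, X=0]  = 10; A = min(C, D) - 1  [with C=16, D=10]  = 9.
Change = -1 − 9 = -10.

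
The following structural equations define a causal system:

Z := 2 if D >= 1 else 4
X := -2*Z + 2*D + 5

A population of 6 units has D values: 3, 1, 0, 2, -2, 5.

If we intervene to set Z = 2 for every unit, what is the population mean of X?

4

Every unit gets Z=2 under the intervention. X values become 7, 3, 1, 5, -3, 11; E[X|do(Z=2)] = 4.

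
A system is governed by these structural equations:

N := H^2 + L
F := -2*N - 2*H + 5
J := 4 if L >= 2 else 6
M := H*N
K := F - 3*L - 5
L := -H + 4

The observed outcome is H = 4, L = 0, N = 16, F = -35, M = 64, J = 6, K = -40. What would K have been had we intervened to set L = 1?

-45

Under do(L=1), the mechanism L := -H + 4 is discarded; L is fixed at 1.
N = H^2 + L  [with H=4, L=1]  = 17
F = -2*N - 2*H + 5  [with N=17, H=4]  = -37
K = F - 3*L - 5  [with F=-37, L=1]  = -45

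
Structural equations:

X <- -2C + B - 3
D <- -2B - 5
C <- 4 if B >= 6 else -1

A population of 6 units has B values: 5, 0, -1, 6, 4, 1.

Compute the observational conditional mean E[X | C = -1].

E[X|C=-1] averages over only the 5 units with C=-1 (B = 5, 0, -1, 4, 1): X = 4, -1, -2, 3, 0, mean 0.8.

0.8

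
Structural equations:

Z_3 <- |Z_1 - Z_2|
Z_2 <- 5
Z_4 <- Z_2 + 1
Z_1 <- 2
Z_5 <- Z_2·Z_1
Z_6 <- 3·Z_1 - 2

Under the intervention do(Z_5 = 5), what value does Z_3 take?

3

do(Z_5=5) replaces the equation Z_5 <- Z_2·Z_1 with the constant Z_5 = 5.
Z_3 is not downstream of the intervention, so its value is determined by the original equations.
Z_3 = |Z_1 - Z_2|  [with Z_1=2, Z_2=5]  = 3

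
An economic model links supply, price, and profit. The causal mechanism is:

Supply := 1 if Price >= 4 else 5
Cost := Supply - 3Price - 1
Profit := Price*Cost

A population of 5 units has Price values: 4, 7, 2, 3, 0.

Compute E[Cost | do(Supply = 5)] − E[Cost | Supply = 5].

Every unit gets Supply=5 under the intervention. Cost values become -8, -17, -2, -5, 4; E[Cost|do(Supply=5)] = -5.6.
E[Cost|Supply=5] averages over only the 3 units with Supply=5 (Price = 2, 3, 0): Cost = -2, -5, 4, mean -1.
Difference = -5.6 − (-1) = -4.6.

-4.6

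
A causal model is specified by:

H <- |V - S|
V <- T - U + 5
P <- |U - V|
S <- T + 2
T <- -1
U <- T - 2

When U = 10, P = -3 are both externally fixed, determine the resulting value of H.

The joint intervention fixes U = 10, P = -3, removing each variable's own equation.
V = T - U + 5  [with T=-1, U=10]  = -6
S = T + 2  [with T=-1]  = 1
H = |V - S|  [with V=-6, S=1]  = 7

7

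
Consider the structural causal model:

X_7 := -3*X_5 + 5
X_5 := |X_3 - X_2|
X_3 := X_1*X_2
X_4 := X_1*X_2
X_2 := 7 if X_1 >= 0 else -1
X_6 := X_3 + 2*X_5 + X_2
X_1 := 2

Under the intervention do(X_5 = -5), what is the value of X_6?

11

The intervention breaks the incoming arrows to X_5: X_5 := |X_3 - X_2| no longer applies, and X_5 = -5.
X_2 = 7 if X_1 >= 0 else -1  [with X_1=2]  = 7
X_3 = X_1*X_2  [with X_1=2, X_2=7]  = 14
X_6 = X_3 + 2*X_5 + X_2  [with X_3=14, X_5=-5, X_2=7]  = 11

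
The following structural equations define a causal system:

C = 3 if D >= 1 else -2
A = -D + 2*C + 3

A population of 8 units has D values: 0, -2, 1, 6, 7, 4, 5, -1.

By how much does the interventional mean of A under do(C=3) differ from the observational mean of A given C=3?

2.1

Under do(C=3), C's equation is replaced by C=3 for every unit. Per-unit A: 9, 11, 8, 3, 2, 5, 4, 10. Mean = 6.5.
Observing C=3 restricts to units where C's equation naturally yields 3: D ∈ {1, 6, 7, 4, 5}. In that subpopulation A = 8, 3, 2, 5, 4, mean 4.4.
Difference = 6.5 − 4.4 = 2.1.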